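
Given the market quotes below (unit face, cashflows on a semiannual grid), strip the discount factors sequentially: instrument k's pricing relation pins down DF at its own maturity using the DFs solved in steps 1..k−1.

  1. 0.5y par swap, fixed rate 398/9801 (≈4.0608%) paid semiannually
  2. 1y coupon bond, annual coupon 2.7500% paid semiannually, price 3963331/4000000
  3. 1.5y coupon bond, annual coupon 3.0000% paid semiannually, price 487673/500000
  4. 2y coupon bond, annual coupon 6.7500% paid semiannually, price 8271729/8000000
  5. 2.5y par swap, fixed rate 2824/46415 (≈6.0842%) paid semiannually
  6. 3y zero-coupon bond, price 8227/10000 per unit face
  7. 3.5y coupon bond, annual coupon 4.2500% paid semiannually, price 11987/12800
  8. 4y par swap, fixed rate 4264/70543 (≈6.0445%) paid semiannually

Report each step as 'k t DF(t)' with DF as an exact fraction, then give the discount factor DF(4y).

step 1 [0.5y] swap r/2=199/9801: DF=(1 − 199/9801·(0))/(1+199/9801) = 9801/10000 ≈ 0.980100
step 2 [1y] bond c/2=11/800: DF=(3963331/4000000 − 11/800·(0.980100))/(1+11/800) = 9641/10000 ≈ 0.964100
step 3 [1.5y] bond c/2=3/200: DF=(487673/500000 − 3/200·(0.980100+0.964100))/(1+3/200) = 4661/5000 ≈ 0.932200
step 4 [2y] bond c/2=27/800: DF=(8271729/8000000 − 27/800·(0.980100+0.964100+0.932200))/(1+27/800) = 9063/10000 ≈ 0.906300
step 5 [2.5y] swap r/2=1412/46415: DF=(1 − 1412/46415·(0.980100+0.964100+0.932200+0.906300))/(1+1412/46415) = 2147/2500 ≈ 0.858800
step 6 [3y] zero: DF = P = 8227/10000 ≈ 0.822700
step 7 [3.5y] bond c/2=17/800: DF=(11987/12800 − 17/800·(0.980100+0.964100+0.932200+0.906300+0.858800+0.822700))/(1+17/800) = 8033/10000 ≈ 0.803300
step 8 [4y] swap r/2=2132/70543: DF=(1 − 2132/70543·(0.980100+0.964100+0.932200+0.906300+0.858800+0.822700+0.803300))/(1+2132/70543) = 1967/2500 ≈ 0.786800

1 1/2 9801/10000
2 1 9641/10000
3 3/2 4661/5000
4 2 9063/10000
5 5/2 2147/2500
6 3 8227/10000
7 7/2 8033/10000
8 4 1967/2500
DF(4y) = 1967/2500 ≈ 0.786800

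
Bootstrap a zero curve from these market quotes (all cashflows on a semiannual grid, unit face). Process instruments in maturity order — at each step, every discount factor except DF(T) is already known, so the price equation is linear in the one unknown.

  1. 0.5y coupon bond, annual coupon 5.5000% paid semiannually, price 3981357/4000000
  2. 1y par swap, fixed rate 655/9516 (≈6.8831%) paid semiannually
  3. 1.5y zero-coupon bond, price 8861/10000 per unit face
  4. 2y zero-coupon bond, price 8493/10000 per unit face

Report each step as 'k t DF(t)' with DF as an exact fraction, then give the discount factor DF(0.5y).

1 1/2 9687/10000
2 1 1869/2000
3 3/2 8861/10000
4 2 8493/10000
DF(0.5y) = 9687/10000 ≈ 0.968700

step 1 [0.5y] bond c/2=11/400: DF=(3981357/4000000 − 11/400·(0))/(1+11/400) = 9687/10000 ≈ 0.968700
step 2 [1y] swap r/2=655/19032: DF=(1 − 655/19032·(0.968700))/(1+655/19032) = 1869/2000 ≈ 0.934500
step 3 [1.5y] zero: DF = P = 8861/10000 ≈ 0.886100
step 4 [2y] zero: DF = P = 8493/10000 ≈ 0.849300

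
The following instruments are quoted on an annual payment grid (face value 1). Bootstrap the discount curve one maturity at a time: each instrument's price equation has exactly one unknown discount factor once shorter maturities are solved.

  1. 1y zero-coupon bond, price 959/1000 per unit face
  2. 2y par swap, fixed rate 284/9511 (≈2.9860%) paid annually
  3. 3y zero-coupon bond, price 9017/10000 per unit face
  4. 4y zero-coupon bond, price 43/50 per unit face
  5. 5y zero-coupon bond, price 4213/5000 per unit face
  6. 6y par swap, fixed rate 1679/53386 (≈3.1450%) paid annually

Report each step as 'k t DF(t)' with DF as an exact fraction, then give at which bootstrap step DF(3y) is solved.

step 1 [1y] zero: DF = P = 959/1000 ≈ 0.959000
step 2 [2y] swap r/1=284/9511: DF=(1 − 284/9511·(0.959000))/(1+284/9511) = 1179/1250 ≈ 0.943200
step 3 [3y] zero: DF = P = 9017/10000 ≈ 0.901700
step 4 [4y] zero: DF = P = 43/50 ≈ 0.860000
step 5 [5y] zero: DF = P = 4213/5000 ≈ 0.842600
step 6 [6y] swap r/1=1679/53386: DF=(1 − 1679/53386·(0.959000+0.943200+0.901700+0.860000+0.842600))/(1+1679/53386) = 8321/10000 ≈ 0.832100

1 1 959/1000
2 2 1179/1250
3 3 9017/10000
4 4 43/50
5 5 4213/5000
6 6 8321/10000
DF(3y) is solved at step 3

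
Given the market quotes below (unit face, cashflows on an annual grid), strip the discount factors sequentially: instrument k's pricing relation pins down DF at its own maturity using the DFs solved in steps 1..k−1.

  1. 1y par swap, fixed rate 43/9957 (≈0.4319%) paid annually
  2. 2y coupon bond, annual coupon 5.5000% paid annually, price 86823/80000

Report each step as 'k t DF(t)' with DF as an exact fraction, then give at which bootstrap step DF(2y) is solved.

step 1 [1y] swap r/1=43/9957: DF=(1 − 43/9957·(0))/(1+43/9957) = 9957/10000 ≈ 0.995700
step 2 [2y] bond c/1=11/200: DF=(86823/80000 − 11/200·(0.995700))/(1+11/200) = 1221/1250 ≈ 0.976800

1 1 9957/10000
2 2 1221/1250
DF(2y) is solved at step 2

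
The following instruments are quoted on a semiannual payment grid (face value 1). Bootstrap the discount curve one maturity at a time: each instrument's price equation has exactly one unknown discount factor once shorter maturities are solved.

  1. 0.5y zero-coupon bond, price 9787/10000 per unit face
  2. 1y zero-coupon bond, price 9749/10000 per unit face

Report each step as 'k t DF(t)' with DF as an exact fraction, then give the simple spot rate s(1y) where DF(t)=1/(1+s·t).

step 1 [0.5y] zero: DF = P = 9787/10000 ≈ 0.978700
step 2 [1y] zero: DF = P = 9749/10000 ≈ 0.974900

1 1/2 9787/10000
2 1 9749/10000
s(1y) = (1/(9749/10000) − 1)/(1) = 251/9749 ≈ 2.5746%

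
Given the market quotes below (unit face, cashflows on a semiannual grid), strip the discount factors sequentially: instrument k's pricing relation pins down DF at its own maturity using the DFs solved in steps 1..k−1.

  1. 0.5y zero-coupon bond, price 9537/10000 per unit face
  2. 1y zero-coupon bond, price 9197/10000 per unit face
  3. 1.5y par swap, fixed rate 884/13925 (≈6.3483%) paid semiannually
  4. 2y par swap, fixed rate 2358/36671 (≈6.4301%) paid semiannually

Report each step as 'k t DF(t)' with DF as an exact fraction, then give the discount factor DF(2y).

step 1 [0.5y] zero: DF = P = 9537/10000 ≈ 0.953700
step 2 [1y] zero: DF = P = 9197/10000 ≈ 0.919700
step 3 [1.5y] swap r/2=442/13925: DF=(1 − 442/13925·(0.953700+0.919700))/(1+442/13925) = 2279/2500 ≈ 0.911600
step 4 [2y] swap r/2=1179/36671: DF=(1 − 1179/36671·(0.953700+0.919700+0.911600))/(1+1179/36671) = 8821/10000 ≈ 0.882100

1 1/2 9537/10000
2 1 9197/10000
3 3/2 2279/2500
4 2 8821/10000
DF(2y) = 8821/10000 ≈ 0.882100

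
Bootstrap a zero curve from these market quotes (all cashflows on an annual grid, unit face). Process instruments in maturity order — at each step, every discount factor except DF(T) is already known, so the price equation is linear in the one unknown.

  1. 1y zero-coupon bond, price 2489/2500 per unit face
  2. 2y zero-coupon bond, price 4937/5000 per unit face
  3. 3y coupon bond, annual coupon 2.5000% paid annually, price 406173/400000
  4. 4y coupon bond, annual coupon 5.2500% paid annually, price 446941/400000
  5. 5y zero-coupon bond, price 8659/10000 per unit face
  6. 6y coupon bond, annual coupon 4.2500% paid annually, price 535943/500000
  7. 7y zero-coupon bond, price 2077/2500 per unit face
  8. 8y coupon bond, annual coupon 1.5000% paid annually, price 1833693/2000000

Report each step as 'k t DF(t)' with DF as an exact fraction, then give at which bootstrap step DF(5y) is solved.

step 1 [1y] zero: DF = P = 2489/2500 ≈ 0.995600
step 2 [2y] zero: DF = P = 4937/5000 ≈ 0.987400
step 3 [3y] bond c/1=1/40: DF=(406173/400000 − 1/40·(0.995600+0.987400))/(1+1/40) = 9423/10000 ≈ 0.942300
step 4 [4y] bond c/1=21/400: DF=(446941/400000 − 21/400·(0.995600+0.987400+0.942300))/(1+21/400) = 9157/10000 ≈ 0.915700
step 5 [5y] zero: DF = P = 8659/10000 ≈ 0.865900
step 6 [6y] bond c/1=17/400: DF=(535943/500000 − 17/400·(0.995600+0.987400+0.942300+0.915700+0.865900))/(1+17/400) = 8363/10000 ≈ 0.836300
step 7 [7y] zero: DF = P = 2077/2500 ≈ 0.830800
step 8 [8y] bond c/1=3/200: DF=(1833693/2000000 − 3/200·(0.995600+0.987400+0.942300+0.915700+0.865900+0.836300+0.830800))/(1+3/200) = 8091/10000 ≈ 0.809100

1 1 2489/2500
2 2 4937/5000
3 3 9423/10000
4 4 9157/10000
5 5 8659/10000
6 6 8363/10000
7 7 2077/2500
8 8 8091/10000
DF(5y) is solved at step 5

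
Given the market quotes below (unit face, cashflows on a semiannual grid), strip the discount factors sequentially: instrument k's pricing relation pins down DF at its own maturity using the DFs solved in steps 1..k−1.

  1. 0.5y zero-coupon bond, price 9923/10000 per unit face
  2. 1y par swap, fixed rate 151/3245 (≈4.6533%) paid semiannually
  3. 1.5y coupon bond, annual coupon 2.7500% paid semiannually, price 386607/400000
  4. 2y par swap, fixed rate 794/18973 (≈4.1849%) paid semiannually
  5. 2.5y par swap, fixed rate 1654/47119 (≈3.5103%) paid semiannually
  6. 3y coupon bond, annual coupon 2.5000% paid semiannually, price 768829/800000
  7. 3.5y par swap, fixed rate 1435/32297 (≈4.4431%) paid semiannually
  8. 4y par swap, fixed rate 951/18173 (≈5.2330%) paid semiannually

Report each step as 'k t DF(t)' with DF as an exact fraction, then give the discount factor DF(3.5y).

step 1 [0.5y] zero: DF = P = 9923/10000 ≈ 0.992300
step 2 [1y] swap r/2=151/6490: DF=(1 − 151/6490·(0.992300))/(1+151/6490) = 9547/10000 ≈ 0.954700
step 3 [1.5y] bond c/2=11/800: DF=(386607/400000 − 11/800·(0.992300+0.954700))/(1+11/800) = 927/1000 ≈ 0.927000
step 4 [2y] swap r/2=397/18973: DF=(1 − 397/18973·(0.992300+0.954700+0.927000))/(1+397/18973) = 4603/5000 ≈ 0.920600
step 5 [2.5y] swap r/2=827/47119: DF=(1 − 827/47119·(0.992300+0.954700+0.927000+0.920600))/(1+827/47119) = 9173/10000 ≈ 0.917300
step 6 [3y] bond c/2=1/80: DF=(768829/800000 − 1/80·(0.992300+0.954700+0.927000+0.920600+0.917300))/(1+1/80) = 891/1000 ≈ 0.891000
step 7 [3.5y] swap r/2=1435/64594: DF=(1 − 1435/64594·(0.992300+0.954700+0.927000+0.920600+0.917300+0.891000))/(1+1435/64594) = 1713/2000 ≈ 0.856500
step 8 [4y] swap r/2=951/36346: DF=(1 − 951/36346·(0.992300+0.954700+0.927000+0.920600+0.917300+0.891000+0.856500))/(1+951/36346) = 4049/5000 ≈ 0.809800

1 1/2 9923/10000
2 1 9547/10000
3 3/2 927/1000
4 2 4603/5000
5 5/2 9173/10000
6 3 891/1000
7 7/2 1713/2000
8 4 4049/5000
DF(3.5y) = 1713/2000 ≈ 0.856500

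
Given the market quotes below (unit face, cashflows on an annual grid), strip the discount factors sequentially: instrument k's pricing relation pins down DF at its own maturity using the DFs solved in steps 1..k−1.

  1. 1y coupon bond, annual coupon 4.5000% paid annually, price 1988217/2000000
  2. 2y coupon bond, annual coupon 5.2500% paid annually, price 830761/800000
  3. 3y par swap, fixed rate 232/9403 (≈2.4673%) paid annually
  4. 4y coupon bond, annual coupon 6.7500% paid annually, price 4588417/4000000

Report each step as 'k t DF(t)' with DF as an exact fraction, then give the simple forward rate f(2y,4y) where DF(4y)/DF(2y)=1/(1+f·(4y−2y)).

step 1 [1y] bond c/1=9/200: DF=(1988217/2000000 − 9/200·(0))/(1+9/200) = 9513/10000 ≈ 0.951300
step 2 [2y] bond c/1=21/400: DF=(830761/800000 − 21/400·(0.951300))/(1+21/400) = 587/625 ≈ 0.939200
step 3 [3y] swap r/1=232/9403: DF=(1 − 232/9403·(0.951300+0.939200))/(1+232/9403) = 1163/1250 ≈ 0.930400
step 4 [4y] bond c/1=27/400: DF=(4588417/4000000 − 27/400·(0.951300+0.939200+0.930400))/(1+27/400) = 4481/5000 ≈ 0.896200

1 1 9513/10000
2 2 587/625
3 3 1163/1250
4 4 4481/5000
f(2y,4y) = ((587/625)/(4481/5000) − 1)/(2) = 215/8962 ≈ 2.3990%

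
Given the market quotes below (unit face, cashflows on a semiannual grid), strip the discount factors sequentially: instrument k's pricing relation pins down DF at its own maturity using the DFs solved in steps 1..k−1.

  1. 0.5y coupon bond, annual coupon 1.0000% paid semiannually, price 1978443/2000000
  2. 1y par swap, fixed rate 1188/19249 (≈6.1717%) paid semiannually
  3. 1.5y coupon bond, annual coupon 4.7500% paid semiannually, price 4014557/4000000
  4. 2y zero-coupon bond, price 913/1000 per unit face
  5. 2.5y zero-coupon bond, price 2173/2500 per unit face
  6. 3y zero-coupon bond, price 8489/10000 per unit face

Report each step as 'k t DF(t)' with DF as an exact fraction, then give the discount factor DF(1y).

step 1 [0.5y] bond c/2=1/200: DF=(1978443/2000000 − 1/200·(0))/(1+1/200) = 9843/10000 ≈ 0.984300
step 2 [1y] swap r/2=594/19249: DF=(1 − 594/19249·(0.984300))/(1+594/19249) = 4703/5000 ≈ 0.940600
step 3 [1.5y] bond c/2=19/800: DF=(4014557/4000000 − 19/800·(0.984300+0.940600))/(1+19/800) = 9357/10000 ≈ 0.935700
step 4 [2y] zero: DF = P = 913/1000 ≈ 0.913000
step 5 [2.5y] zero: DF = P = 2173/2500 ≈ 0.869200
step 6 [3y] zero: DF = P = 8489/10000 ≈ 0.848900

1 1/2 9843/10000
2 1 4703/5000
3 3/2 9357/10000
4 2 913/1000
5 5/2 2173/2500
6 3 8489/10000
DF(1y) = 4703/5000 ≈ 0.940600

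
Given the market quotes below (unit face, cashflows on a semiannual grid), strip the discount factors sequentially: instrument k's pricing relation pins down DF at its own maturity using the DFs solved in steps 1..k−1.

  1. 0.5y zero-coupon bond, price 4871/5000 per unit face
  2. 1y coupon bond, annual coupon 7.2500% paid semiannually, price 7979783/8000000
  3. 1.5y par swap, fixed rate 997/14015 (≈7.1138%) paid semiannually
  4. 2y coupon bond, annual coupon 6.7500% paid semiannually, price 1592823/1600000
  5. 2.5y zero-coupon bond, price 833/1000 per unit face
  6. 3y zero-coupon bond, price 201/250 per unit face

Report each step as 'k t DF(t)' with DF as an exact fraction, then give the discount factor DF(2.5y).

1 1/2 4871/5000
2 1 1857/2000
3 3/2 9003/10000
4 2 1743/2000
5 5/2 833/1000
6 3 201/250
DF(2.5y) = 833/1000 ≈ 0.833000

step 1 [0.5y] zero: DF = P = 4871/5000 ≈ 0.974200
step 2 [1y] bond c/2=29/800: DF=(7979783/8000000 − 29/800·(0.974200))/(1+29/800) = 1857/2000 ≈ 0.928500
step 3 [1.5y] swap r/2=997/28030: DF=(1 − 997/28030·(0.974200+0.928500))/(1+997/28030) = 9003/10000 ≈ 0.900300
step 4 [2y] bond c/2=27/800: DF=(1592823/1600000 − 27/800·(0.974200+0.928500+0.900300))/(1+27/800) = 1743/2000 ≈ 0.871500
step 5 [2.5y] zero: DF = P = 833/1000 ≈ 0.833000
step 6 [3y] zero: DF = P = 201/250 ≈ 0.804000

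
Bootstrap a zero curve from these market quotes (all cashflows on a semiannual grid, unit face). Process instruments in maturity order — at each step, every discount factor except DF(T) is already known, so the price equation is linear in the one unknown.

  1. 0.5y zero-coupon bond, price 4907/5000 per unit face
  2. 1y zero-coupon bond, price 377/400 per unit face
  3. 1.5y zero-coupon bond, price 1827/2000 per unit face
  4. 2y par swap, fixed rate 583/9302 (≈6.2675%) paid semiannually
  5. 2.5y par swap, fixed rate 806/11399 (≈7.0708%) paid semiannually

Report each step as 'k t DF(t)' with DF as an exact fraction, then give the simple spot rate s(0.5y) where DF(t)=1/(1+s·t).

1 1/2 4907/5000
2 1 377/400
3 3/2 1827/2000
4 2 4417/5000
5 5/2 2097/2500
s(0.5y) = (1/(4907/5000) − 1)/(1/2) = 186/4907 ≈ 3.7905%

step 1 [0.5y] zero: DF = P = 4907/5000 ≈ 0.981400
step 2 [1y] zero: DF = P = 377/400 ≈ 0.942500
step 3 [1.5y] zero: DF = P = 1827/2000 ≈ 0.913500
step 4 [2y] swap r/2=583/18604: DF=(1 − 583/18604·(0.981400+0.942500+0.913500))/(1+583/18604) = 4417/5000 ≈ 0.883400
step 5 [2.5y] swap r/2=403/11399: DF=(1 − 403/11399·(0.981400+0.942500+0.913500+0.883400))/(1+403/11399) = 2097/2500 ≈ 0.838800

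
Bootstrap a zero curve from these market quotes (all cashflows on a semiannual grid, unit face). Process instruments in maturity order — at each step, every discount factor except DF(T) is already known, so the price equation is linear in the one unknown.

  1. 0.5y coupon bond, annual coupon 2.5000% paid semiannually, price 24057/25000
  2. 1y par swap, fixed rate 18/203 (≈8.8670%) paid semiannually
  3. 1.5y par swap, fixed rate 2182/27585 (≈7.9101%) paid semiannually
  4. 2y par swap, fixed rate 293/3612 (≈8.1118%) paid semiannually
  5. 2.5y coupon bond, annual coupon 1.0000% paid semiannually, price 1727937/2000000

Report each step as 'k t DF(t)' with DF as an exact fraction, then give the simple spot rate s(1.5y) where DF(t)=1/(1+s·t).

step 1 [0.5y] bond c/2=1/80: DF=(24057/25000 − 1/80·(0))/(1+1/80) = 594/625 ≈ 0.950400
step 2 [1y] swap r/2=9/203: DF=(1 − 9/203·(0.950400))/(1+9/203) = 2293/2500 ≈ 0.917200
step 3 [1.5y] swap r/2=1091/27585: DF=(1 − 1091/27585·(0.950400+0.917200))/(1+1091/27585) = 8909/10000 ≈ 0.890900
step 4 [2y] swap r/2=293/7224: DF=(1 − 293/7224·(0.950400+0.917200+0.890900))/(1+293/7224) = 1707/2000 ≈ 0.853500
step 5 [2.5y] bond c/2=1/200: DF=(1727937/2000000 − 1/200·(0.950400+0.917200+0.890900+0.853500))/(1+1/200) = 8417/10000 ≈ 0.841700

1 1/2 594/625
2 1 2293/2500
3 3/2 8909/10000
4 2 1707/2000
5 5/2 8417/10000
s(1.5y) = (1/(8909/10000) − 1)/(3/2) = 2182/26727 ≈ 8.1640%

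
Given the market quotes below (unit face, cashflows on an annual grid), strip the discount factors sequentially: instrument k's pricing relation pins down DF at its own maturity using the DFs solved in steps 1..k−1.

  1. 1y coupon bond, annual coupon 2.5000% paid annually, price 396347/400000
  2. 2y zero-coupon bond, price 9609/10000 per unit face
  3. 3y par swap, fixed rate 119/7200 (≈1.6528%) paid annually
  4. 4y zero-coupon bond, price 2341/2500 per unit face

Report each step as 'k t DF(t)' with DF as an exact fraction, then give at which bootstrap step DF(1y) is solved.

1 1 9667/10000
2 2 9609/10000
3 3 2381/2500
4 4 2341/2500
DF(1y) is solved at step 1

step 1 [1y] bond c/1=1/40: DF=(396347/400000 − 1/40·(0))/(1+1/40) = 9667/10000 ≈ 0.966700
step 2 [2y] zero: DF = P = 9609/10000 ≈ 0.960900
step 3 [3y] swap r/1=119/7200: DF=(1 − 119/7200·(0.966700+0.960900))/(1+119/7200) = 2381/2500 ≈ 0.952400
step 4 [4y] zero: DF = P = 2341/2500 ≈ 0.936400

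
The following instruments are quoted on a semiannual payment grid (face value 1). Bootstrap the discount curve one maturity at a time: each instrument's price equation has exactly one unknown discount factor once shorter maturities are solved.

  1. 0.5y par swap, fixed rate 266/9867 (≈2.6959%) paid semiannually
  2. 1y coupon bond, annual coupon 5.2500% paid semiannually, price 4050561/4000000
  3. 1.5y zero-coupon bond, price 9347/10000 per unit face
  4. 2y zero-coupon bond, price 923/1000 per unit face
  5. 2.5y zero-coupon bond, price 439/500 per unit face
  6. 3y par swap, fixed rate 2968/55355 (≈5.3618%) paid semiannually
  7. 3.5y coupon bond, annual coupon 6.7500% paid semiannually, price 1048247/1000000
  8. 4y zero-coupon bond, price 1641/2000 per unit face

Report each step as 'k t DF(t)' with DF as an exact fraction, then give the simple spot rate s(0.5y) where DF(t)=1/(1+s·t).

1 1/2 9867/10000
2 1 1923/2000
3 3/2 9347/10000
4 2 923/1000
5 5/2 439/500
6 3 2129/2500
7 7/2 8333/10000
8 4 1641/2000
s(0.5y) = (1/(9867/10000) − 1)/(1/2) = 266/9867 ≈ 2.6959%

step 1 [0.5y] swap r/2=133/9867: DF=(1 − 133/9867·(0))/(1+133/9867) = 9867/10000 ≈ 0.986700
step 2 [1y] bond c/2=21/800: DF=(4050561/4000000 − 21/800·(0.986700))/(1+21/800) = 1923/2000 ≈ 0.961500
step 3 [1.5y] zero: DF = P = 9347/10000 ≈ 0.934700
step 4 [2y] zero: DF = P = 923/1000 ≈ 0.923000
step 5 [2.5y] zero: DF = P = 439/500 ≈ 0.878000
step 6 [3y] swap r/2=1484/55355: DF=(1 − 1484/55355·(0.986700+0.961500+0.934700+0.923000+0.878000))/(1+1484/55355) = 2129/2500 ≈ 0.851600
step 7 [3.5y] bond c/2=27/800: DF=(1048247/1000000 − 27/800·(0.986700+0.961500+0.934700+0.923000+0.878000+0.851600))/(1+27/800) = 8333/10000 ≈ 0.833300
step 8 [4y] zero: DF = P = 1641/2000 ≈ 0.820500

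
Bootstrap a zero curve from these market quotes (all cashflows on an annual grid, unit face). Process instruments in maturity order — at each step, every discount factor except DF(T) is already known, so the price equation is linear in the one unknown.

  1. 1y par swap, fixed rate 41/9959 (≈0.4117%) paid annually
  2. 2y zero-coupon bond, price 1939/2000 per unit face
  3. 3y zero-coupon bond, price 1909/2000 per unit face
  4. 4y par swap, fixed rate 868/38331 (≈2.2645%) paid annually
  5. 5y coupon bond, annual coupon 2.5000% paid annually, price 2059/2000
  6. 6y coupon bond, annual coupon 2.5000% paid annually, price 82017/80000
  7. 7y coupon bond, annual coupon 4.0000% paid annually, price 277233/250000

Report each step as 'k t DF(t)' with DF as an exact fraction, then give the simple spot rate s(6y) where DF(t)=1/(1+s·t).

step 1 [1y] swap r/1=41/9959: DF=(1 − 41/9959·(0))/(1+41/9959) = 9959/10000 ≈ 0.995900
step 2 [2y] zero: DF = P = 1939/2000 ≈ 0.969500
step 3 [3y] zero: DF = P = 1909/2000 ≈ 0.954500
step 4 [4y] swap r/1=868/38331: DF=(1 − 868/38331·(0.995900+0.969500+0.954500))/(1+868/38331) = 2283/2500 ≈ 0.913200
step 5 [5y] bond c/1=1/40: DF=(2059/2000 − 1/40·(0.995900+0.969500+0.954500+0.913200))/(1+1/40) = 9109/10000 ≈ 0.910900
step 6 [6y] bond c/1=1/40: DF=(82017/80000 − 1/40·(0.995900+0.969500+0.954500+0.913200+0.910900))/(1+1/40) = 1769/2000 ≈ 0.884500
step 7 [7y] bond c/1=1/25: DF=(277233/250000 − 1/25·(0.995900+0.969500+0.954500+0.913200+0.910900+0.884500))/(1+1/25) = 4249/5000 ≈ 0.849800

1 1 9959/10000
2 2 1939/2000
3 3 1909/2000
4 4 2283/2500
5 5 9109/10000
6 6 1769/2000
7 7 4249/5000
s(6y) = (1/(1769/2000) − 1)/(6) = 77/3538 ≈ 2.1764%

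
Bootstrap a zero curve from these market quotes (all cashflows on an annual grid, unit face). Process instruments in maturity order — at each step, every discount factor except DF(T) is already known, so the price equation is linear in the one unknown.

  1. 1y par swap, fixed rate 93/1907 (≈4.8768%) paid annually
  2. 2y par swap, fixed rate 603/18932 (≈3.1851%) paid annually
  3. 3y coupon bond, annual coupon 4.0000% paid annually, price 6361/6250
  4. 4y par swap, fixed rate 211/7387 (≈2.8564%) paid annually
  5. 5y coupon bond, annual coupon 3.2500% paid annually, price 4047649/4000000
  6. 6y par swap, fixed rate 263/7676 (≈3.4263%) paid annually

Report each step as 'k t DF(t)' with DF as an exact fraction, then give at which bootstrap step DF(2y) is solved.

step 1 [1y] swap r/1=93/1907: DF=(1 − 93/1907·(0))/(1+93/1907) = 1907/2000 ≈ 0.953500
step 2 [2y] swap r/1=603/18932: DF=(1 − 603/18932·(0.953500))/(1+603/18932) = 9397/10000 ≈ 0.939700
step 3 [3y] bond c/1=1/25: DF=(6361/6250 − 1/25·(0.953500+0.939700))/(1+1/25) = 4529/5000 ≈ 0.905800
step 4 [4y] swap r/1=211/7387: DF=(1 − 211/7387·(0.953500+0.939700+0.905800))/(1+211/7387) = 1789/2000 ≈ 0.894500
step 5 [5y] bond c/1=13/400: DF=(4047649/4000000 − 13/400·(0.953500+0.939700+0.905800+0.894500))/(1+13/400) = 4319/5000 ≈ 0.863800
step 6 [6y] swap r/1=263/7676: DF=(1 − 263/7676·(0.953500+0.939700+0.905800+0.894500+0.863800))/(1+263/7676) = 8159/10000 ≈ 0.815900

1 1 1907/2000
2 2 9397/10000
3 3 4529/5000
4 4 1789/2000
5 5 4319/5000
6 6 8159/10000
DF(2y) is solved at step 2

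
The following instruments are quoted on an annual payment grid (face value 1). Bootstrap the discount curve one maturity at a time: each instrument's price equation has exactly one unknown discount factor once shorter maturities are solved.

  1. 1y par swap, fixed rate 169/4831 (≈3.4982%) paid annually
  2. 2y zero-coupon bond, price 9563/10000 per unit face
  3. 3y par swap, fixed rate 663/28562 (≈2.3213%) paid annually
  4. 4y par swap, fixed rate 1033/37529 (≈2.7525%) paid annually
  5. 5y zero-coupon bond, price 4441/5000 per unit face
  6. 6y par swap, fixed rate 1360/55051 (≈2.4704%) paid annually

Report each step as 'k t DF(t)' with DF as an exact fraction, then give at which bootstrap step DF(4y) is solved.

1 1 4831/5000
2 2 9563/10000
3 3 9337/10000
4 4 8967/10000
5 5 4441/5000
6 6 108/125
DF(4y) is solved at step 4

step 1 [1y] swap r/1=169/4831: DF=(1 − 169/4831·(0))/(1+169/4831) = 4831/5000 ≈ 0.966200
step 2 [2y] zero: DF = P = 9563/10000 ≈ 0.956300
step 3 [3y] swap r/1=663/28562: DF=(1 − 663/28562·(0.966200+0.956300))/(1+663/28562) = 9337/10000 ≈ 0.933700
step 4 [4y] swap r/1=1033/37529: DF=(1 − 1033/37529·(0.966200+0.956300+0.933700))/(1+1033/37529) = 8967/10000 ≈ 0.896700
step 5 [5y] zero: DF = P = 4441/5000 ≈ 0.888200
step 6 [6y] swap r/1=1360/55051: DF=(1 − 1360/55051·(0.966200+0.956300+0.933700+0.896700+0.888200))/(1+1360/55051) = 108/125 ≈ 0.864000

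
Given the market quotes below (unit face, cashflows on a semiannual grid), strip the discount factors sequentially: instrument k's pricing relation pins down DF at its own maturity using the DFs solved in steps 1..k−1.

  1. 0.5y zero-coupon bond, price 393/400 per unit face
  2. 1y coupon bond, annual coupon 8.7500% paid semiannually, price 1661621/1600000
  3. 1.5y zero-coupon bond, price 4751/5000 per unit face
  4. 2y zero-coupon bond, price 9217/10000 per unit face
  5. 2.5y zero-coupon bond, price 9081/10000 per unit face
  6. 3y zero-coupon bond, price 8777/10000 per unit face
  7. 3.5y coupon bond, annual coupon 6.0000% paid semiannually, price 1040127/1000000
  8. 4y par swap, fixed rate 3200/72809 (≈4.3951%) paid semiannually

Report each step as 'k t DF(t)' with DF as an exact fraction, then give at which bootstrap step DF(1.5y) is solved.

1 1/2 393/400
2 1 4769/5000
3 3/2 4751/5000
4 2 9217/10000
5 5/2 9081/10000
6 3 8777/10000
7 7/2 8469/10000
8 4 21/25
DF(1.5y) is solved at step 3

step 1 [0.5y] zero: DF = P = 393/400 ≈ 0.982500
step 2 [1y] bond c/2=7/160: DF=(1661621/1600000 − 7/160·(0.982500))/(1+7/160) = 4769/5000 ≈ 0.953800
step 3 [1.5y] zero: DF = P = 4751/5000 ≈ 0.950200
step 4 [2y] zero: DF = P = 9217/10000 ≈ 0.921700
step 5 [2.5y] zero: DF = P = 9081/10000 ≈ 0.908100
step 6 [3y] zero: DF = P = 8777/10000 ≈ 0.877700
step 7 [3.5y] bond c/2=3/100: DF=(1040127/1000000 − 3/100·(0.982500+0.953800+0.950200+0.921700+0.908100+0.877700))/(1+3/100) = 8469/10000 ≈ 0.846900
step 8 [4y] swap r/2=1600/72809: DF=(1 − 1600/72809·(0.982500+0.953800+0.950200+0.921700+0.908100+0.877700+0.846900))/(1+1600/72809) = 21/25 ≈ 0.840000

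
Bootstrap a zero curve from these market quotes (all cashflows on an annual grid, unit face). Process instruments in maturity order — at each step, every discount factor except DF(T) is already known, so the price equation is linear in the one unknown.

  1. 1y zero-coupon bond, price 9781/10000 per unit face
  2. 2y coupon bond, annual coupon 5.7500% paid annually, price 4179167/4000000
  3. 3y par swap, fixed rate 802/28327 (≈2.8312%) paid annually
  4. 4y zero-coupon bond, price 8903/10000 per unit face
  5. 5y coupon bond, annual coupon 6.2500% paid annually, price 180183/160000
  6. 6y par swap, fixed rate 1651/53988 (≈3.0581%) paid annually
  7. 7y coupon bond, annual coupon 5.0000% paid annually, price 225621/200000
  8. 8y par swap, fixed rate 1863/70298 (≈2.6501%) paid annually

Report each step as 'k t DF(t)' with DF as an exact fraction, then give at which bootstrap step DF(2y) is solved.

step 1 [1y] zero: DF = P = 9781/10000 ≈ 0.978100
step 2 [2y] bond c/1=23/400: DF=(4179167/4000000 − 23/400·(0.978100))/(1+23/400) = 2337/2500 ≈ 0.934800
step 3 [3y] swap r/1=802/28327: DF=(1 − 802/28327·(0.978100+0.934800))/(1+802/28327) = 4599/5000 ≈ 0.919800
step 4 [4y] zero: DF = P = 8903/10000 ≈ 0.890300
step 5 [5y] bond c/1=1/16: DF=(180183/160000 − 1/16·(0.978100+0.934800+0.919800+0.890300))/(1+1/16) = 8409/10000 ≈ 0.840900
step 6 [6y] swap r/1=1651/53988: DF=(1 − 1651/53988·(0.978100+0.934800+0.919800+0.890300+0.840900))/(1+1651/53988) = 8349/10000 ≈ 0.834900
step 7 [7y] bond c/1=1/20: DF=(225621/200000 − 1/20·(0.978100+0.934800+0.919800+0.890300+0.840900+0.834900))/(1+1/20) = 8173/10000 ≈ 0.817300
step 8 [8y] swap r/1=1863/70298: DF=(1 − 1863/70298·(0.978100+0.934800+0.919800+0.890300+0.840900+0.834900+0.817300))/(1+1863/70298) = 8137/10000 ≈ 0.813700

1 1 9781/10000
2 2 2337/2500
3 3 4599/5000
4 4 8903/10000
5 5 8409/10000
6 6 8349/10000
7 7 8173/10000
8 8 8137/10000
DF(2y) is solved at step 2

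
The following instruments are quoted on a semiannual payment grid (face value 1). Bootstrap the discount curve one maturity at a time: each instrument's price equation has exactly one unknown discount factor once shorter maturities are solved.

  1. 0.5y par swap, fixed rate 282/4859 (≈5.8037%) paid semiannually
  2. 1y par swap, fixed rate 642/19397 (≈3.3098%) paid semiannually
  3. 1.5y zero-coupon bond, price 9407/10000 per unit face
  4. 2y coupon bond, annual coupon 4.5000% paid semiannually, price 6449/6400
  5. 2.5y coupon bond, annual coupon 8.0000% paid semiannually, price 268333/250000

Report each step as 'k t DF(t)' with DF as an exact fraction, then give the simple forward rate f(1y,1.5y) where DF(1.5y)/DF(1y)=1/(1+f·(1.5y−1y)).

step 1 [0.5y] swap r/2=141/4859: DF=(1 − 141/4859·(0))/(1+141/4859) = 4859/5000 ≈ 0.971800
step 2 [1y] swap r/2=321/19397: DF=(1 − 321/19397·(0.971800))/(1+321/19397) = 9679/10000 ≈ 0.967900
step 3 [1.5y] zero: DF = P = 9407/10000 ≈ 0.940700
step 4 [2y] bond c/2=9/400: DF=(6449/6400 − 9/400·(0.971800+0.967900+0.940700))/(1+9/400) = 9221/10000 ≈ 0.922100
step 5 [2.5y] bond c/2=1/25: DF=(268333/250000 − 1/25·(0.971800+0.967900+0.940700+0.922100))/(1+1/25) = 4429/5000 ≈ 0.885800

1 1/2 4859/5000
2 1 9679/10000
3 3/2 9407/10000
4 2 9221/10000
5 5/2 4429/5000
f(1y,1.5y) = ((9679/10000)/(9407/10000) − 1)/(1/2) = 544/9407 ≈ 5.7829%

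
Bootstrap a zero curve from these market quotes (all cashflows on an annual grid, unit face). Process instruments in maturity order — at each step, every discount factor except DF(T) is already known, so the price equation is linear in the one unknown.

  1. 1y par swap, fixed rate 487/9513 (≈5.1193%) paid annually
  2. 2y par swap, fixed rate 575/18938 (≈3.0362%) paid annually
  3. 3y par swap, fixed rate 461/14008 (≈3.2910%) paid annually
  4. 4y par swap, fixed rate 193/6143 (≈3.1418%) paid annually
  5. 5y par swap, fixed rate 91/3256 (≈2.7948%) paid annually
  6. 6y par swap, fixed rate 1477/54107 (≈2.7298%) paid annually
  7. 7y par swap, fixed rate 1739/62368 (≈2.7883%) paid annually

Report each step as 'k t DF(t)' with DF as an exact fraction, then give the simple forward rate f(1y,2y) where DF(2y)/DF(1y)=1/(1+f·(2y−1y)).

step 1 [1y] swap r/1=487/9513: DF=(1 − 487/9513·(0))/(1+487/9513) = 9513/10000 ≈ 0.951300
step 2 [2y] swap r/1=575/18938: DF=(1 − 575/18938·(0.951300))/(1+575/18938) = 377/400 ≈ 0.942500
step 3 [3y] swap r/1=461/14008: DF=(1 − 461/14008·(0.951300+0.942500))/(1+461/14008) = 4539/5000 ≈ 0.907800
step 4 [4y] swap r/1=193/6143: DF=(1 − 193/6143·(0.951300+0.942500+0.907800))/(1+193/6143) = 4421/5000 ≈ 0.884200
step 5 [5y] swap r/1=91/3256: DF=(1 − 91/3256·(0.951300+0.942500+0.907800+0.884200))/(1+91/3256) = 4363/5000 ≈ 0.872600
step 6 [6y] swap r/1=1477/54107: DF=(1 − 1477/54107·(0.951300+0.942500+0.907800+0.884200+0.872600))/(1+1477/54107) = 8523/10000 ≈ 0.852300
step 7 [7y] swap r/1=1739/62368: DF=(1 − 1739/62368·(0.951300+0.942500+0.907800+0.884200+0.872600+0.852300))/(1+1739/62368) = 8261/10000 ≈ 0.826100

1 1 9513/10000
2 2 377/400
3 3 4539/5000
4 4 4421/5000
5 5 4363/5000
6 6 8523/10000
7 7 8261/10000
f(1y,2y) = ((9513/10000)/(377/400) − 1)/(1) = 88/9425 ≈ 0.9337%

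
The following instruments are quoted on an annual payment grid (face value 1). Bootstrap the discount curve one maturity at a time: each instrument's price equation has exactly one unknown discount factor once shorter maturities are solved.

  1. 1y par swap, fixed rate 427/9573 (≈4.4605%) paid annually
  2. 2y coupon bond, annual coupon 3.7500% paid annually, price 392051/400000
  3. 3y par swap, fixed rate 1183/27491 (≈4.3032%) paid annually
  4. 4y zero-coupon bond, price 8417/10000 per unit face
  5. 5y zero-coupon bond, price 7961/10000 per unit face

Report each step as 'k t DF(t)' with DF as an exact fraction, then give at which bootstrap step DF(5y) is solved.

step 1 [1y] swap r/1=427/9573: DF=(1 − 427/9573·(0))/(1+427/9573) = 9573/10000 ≈ 0.957300
step 2 [2y] bond c/1=3/80: DF=(392051/400000 − 3/80·(0.957300))/(1+3/80) = 9101/10000 ≈ 0.910100
step 3 [3y] swap r/1=1183/27491: DF=(1 − 1183/27491·(0.957300+0.910100))/(1+1183/27491) = 8817/10000 ≈ 0.881700
step 4 [4y] zero: DF = P = 8417/10000 ≈ 0.841700
step 5 [5y] zero: DF = P = 7961/10000 ≈ 0.796100

1 1 9573/10000
2 2 9101/10000
3 3 8817/10000
4 4 8417/10000
5 5 7961/10000
DF(5y) is solved at step 5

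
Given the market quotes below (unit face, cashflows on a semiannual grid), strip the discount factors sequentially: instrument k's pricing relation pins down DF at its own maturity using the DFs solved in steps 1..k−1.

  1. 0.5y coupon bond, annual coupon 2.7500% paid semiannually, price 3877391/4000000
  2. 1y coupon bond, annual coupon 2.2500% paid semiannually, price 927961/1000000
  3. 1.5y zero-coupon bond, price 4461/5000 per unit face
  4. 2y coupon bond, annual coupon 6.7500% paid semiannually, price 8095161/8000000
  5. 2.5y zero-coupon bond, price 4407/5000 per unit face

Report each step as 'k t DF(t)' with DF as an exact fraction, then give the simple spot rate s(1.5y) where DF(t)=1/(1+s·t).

step 1 [0.5y] bond c/2=11/800: DF=(3877391/4000000 − 11/800·(0))/(1+11/800) = 4781/5000 ≈ 0.956200
step 2 [1y] bond c/2=9/800: DF=(927961/1000000 − 9/800·(0.956200))/(1+9/800) = 907/1000 ≈ 0.907000
step 3 [1.5y] zero: DF = P = 4461/5000 ≈ 0.892200
step 4 [2y] bond c/2=27/800: DF=(8095161/8000000 − 27/800·(0.956200+0.907000+0.892200))/(1+27/800) = 8889/10000 ≈ 0.888900
step 5 [2.5y] zero: DF = P = 4407/5000 ≈ 0.881400

1 1/2 4781/5000
2 1 907/1000
3 3/2 4461/5000
4 2 8889/10000
5 5/2 4407/5000
s(1.5y) = (1/(4461/5000) − 1)/(3/2) = 1078/13383 ≈ 8.0550%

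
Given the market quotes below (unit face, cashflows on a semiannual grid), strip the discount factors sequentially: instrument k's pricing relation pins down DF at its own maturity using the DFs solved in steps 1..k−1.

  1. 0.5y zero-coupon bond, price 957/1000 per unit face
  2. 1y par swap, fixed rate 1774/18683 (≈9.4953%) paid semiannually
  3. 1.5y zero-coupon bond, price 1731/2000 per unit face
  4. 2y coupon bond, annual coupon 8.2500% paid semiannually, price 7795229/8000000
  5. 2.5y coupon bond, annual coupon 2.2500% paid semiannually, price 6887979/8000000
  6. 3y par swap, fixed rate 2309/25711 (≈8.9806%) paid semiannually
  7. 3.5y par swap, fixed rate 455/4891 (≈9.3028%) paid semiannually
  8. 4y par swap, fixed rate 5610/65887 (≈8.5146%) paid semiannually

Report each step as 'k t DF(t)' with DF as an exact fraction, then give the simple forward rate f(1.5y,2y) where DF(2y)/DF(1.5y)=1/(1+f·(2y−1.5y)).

1 1/2 957/1000
2 1 9113/10000
3 3/2 1731/2000
4 2 331/400
5 5/2 4059/5000
6 3 7691/10000
7 7/2 727/1000
8 4 1439/2000
f(1.5y,2y) = ((1731/2000)/(331/400) − 1)/(1/2) = 152/1655 ≈ 9.1843%

step 1 [0.5y] zero: DF = P = 957/1000 ≈ 0.957000
step 2 [1y] swap r/2=887/18683: DF=(1 − 887/18683·(0.957000))/(1+887/18683) = 9113/10000 ≈ 0.911300
step 3 [1.5y] zero: DF = P = 1731/2000 ≈ 0.865500
step 4 [2y] bond c/2=33/800: DF=(7795229/8000000 − 33/800·(0.957000+0.911300+0.865500))/(1+33/800) = 331/400 ≈ 0.827500
step 5 [2.5y] bond c/2=9/800: DF=(6887979/8000000 − 9/800·(0.957000+0.911300+0.865500+0.827500))/(1+9/800) = 4059/5000 ≈ 0.811800
step 6 [3y] swap r/2=2309/51422: DF=(1 − 2309/51422·(0.957000+0.911300+0.865500+0.827500+0.811800))/(1+2309/51422) = 7691/10000 ≈ 0.769100
step 7 [3.5y] swap r/2=455/9782: DF=(1 − 455/9782·(0.957000+0.911300+0.865500+0.827500+0.811800+0.769100))/(1+455/9782) = 727/1000 ≈ 0.727000
step 8 [4y] swap r/2=2805/65887: DF=(1 − 2805/65887·(0.957000+0.911300+0.865500+0.827500+0.811800+0.769100+0.727000))/(1+2805/65887) = 1439/2000 ≈ 0.719500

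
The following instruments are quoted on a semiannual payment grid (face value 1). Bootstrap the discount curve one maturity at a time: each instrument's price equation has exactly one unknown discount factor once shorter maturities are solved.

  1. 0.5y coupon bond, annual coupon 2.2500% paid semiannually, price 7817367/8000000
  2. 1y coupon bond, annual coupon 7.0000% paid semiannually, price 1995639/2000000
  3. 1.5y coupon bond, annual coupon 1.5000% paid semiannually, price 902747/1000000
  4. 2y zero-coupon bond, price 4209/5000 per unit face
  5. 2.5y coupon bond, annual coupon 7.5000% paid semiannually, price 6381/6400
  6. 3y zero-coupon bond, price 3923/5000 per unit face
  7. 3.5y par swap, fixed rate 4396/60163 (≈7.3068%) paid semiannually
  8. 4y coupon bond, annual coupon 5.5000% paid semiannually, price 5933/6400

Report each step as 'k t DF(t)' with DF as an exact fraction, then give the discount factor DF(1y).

1 1/2 9663/10000
2 1 4657/5000
3 3/2 8819/10000
4 2 4209/5000
5 5/2 8301/10000
6 3 3923/5000
7 7/2 3901/5000
8 4 1853/2500
DF(1y) = 4657/5000 ≈ 0.931400

step 1 [0.5y] bond c/2=9/800: DF=(7817367/8000000 − 9/800·(0))/(1+9/800) = 9663/10000 ≈ 0.966300
step 2 [1y] bond c/2=7/200: DF=(1995639/2000000 − 7/200·(0.966300))/(1+7/200) = 4657/5000 ≈ 0.931400
step 3 [1.5y] bond c/2=3/400: DF=(902747/1000000 − 3/400·(0.966300+0.931400))/(1+3/400) = 8819/10000 ≈ 0.881900
step 4 [2y] zero: DF = P = 4209/5000 ≈ 0.841800
step 5 [2.5y] bond c/2=3/80: DF=(6381/6400 − 3/80·(0.966300+0.931400+0.881900+0.841800))/(1+3/80) = 8301/10000 ≈ 0.830100
step 6 [3y] zero: DF = P = 3923/5000 ≈ 0.784600
step 7 [3.5y] swap r/2=2198/60163: DF=(1 − 2198/60163·(0.966300+0.931400+0.881900+0.841800+0.830100+0.784600))/(1+2198/60163) = 3901/5000 ≈ 0.780200
step 8 [4y] bond c/2=11/400: DF=(5933/6400 − 11/400·(0.966300+0.931400+0.881900+0.841800+0.830100+0.784600+0.780200))/(1+11/400) = 1853/2500 ≈ 0.741200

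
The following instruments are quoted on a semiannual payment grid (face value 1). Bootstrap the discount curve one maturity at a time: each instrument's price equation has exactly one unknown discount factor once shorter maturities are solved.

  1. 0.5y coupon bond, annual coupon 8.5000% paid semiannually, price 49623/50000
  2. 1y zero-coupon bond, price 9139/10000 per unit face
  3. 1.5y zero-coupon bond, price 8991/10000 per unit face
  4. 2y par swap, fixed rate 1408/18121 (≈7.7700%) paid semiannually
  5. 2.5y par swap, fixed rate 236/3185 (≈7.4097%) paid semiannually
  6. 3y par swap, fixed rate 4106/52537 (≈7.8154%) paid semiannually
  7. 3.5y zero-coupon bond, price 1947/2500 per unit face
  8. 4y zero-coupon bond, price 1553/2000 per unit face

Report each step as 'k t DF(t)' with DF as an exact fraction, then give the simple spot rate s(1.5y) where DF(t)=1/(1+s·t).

step 1 [0.5y] bond c/2=17/400: DF=(49623/50000 − 17/400·(0))/(1+17/400) = 119/125 ≈ 0.952000
step 2 [1y] zero: DF = P = 9139/10000 ≈ 0.913900
step 3 [1.5y] zero: DF = P = 8991/10000 ≈ 0.899100
step 4 [2y] swap r/2=704/18121: DF=(1 − 704/18121·(0.952000+0.913900+0.899100))/(1+704/18121) = 537/625 ≈ 0.859200
step 5 [2.5y] swap r/2=118/3185: DF=(1 − 118/3185·(0.952000+0.913900+0.899100+0.859200))/(1+118/3185) = 2087/2500 ≈ 0.834800
step 6 [3y] swap r/2=2053/52537: DF=(1 − 2053/52537·(0.952000+0.913900+0.899100+0.859200+0.834800))/(1+2053/52537) = 7947/10000 ≈ 0.794700
step 7 [3.5y] zero: DF = P = 1947/2500 ≈ 0.778800
step 8 [4y] zero: DF = P = 1553/2000 ≈ 0.776500

1 1/2 119/125
2 1 9139/10000
3 3/2 8991/10000
4 2 537/625
5 5/2 2087/2500
6 3 7947/10000
7 7/2 1947/2500
8 4 1553/2000
s(1.5y) = (1/(8991/10000) − 1)/(3/2) = 2018/26973 ≈ 7.4816%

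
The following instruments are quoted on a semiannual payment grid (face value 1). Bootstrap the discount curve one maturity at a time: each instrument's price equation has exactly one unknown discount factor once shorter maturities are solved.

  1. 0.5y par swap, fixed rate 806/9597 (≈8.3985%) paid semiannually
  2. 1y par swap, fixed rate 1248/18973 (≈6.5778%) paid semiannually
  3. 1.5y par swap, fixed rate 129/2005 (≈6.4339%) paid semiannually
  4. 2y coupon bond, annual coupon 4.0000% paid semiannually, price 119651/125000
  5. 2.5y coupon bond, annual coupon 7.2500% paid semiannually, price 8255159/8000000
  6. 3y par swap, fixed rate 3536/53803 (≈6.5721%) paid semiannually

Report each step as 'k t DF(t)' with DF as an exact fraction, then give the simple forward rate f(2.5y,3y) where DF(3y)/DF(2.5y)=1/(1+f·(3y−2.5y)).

1 1/2 9597/10000
2 1 586/625
3 3/2 9097/10000
4 2 4417/5000
5 5/2 8667/10000
6 3 1029/1250
f(2.5y,3y) = ((8667/10000)/(1029/1250) − 1)/(1/2) = 145/1372 ≈ 10.5685%

step 1 [0.5y] swap r/2=403/9597: DF=(1 − 403/9597·(0))/(1+403/9597) = 9597/10000 ≈ 0.959700
step 2 [1y] swap r/2=624/18973: DF=(1 − 624/18973·(0.959700))/(1+624/18973) = 586/625 ≈ 0.937600
step 3 [1.5y] swap r/2=129/4010: DF=(1 − 129/4010·(0.959700+0.937600))/(1+129/4010) = 9097/10000 ≈ 0.909700
step 4 [2y] bond c/2=1/50: DF=(119651/125000 − 1/50·(0.959700+0.937600+0.909700))/(1+1/50) = 4417/5000 ≈ 0.883400
step 5 [2.5y] bond c/2=29/800: DF=(8255159/8000000 − 29/800·(0.959700+0.937600+0.909700+0.883400))/(1+29/800) = 8667/10000 ≈ 0.866700
step 6 [3y] swap r/2=1768/53803: DF=(1 − 1768/53803·(0.959700+0.937600+0.909700+0.883400+0.866700))/(1+1768/53803) = 1029/1250 ≈ 0.823200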